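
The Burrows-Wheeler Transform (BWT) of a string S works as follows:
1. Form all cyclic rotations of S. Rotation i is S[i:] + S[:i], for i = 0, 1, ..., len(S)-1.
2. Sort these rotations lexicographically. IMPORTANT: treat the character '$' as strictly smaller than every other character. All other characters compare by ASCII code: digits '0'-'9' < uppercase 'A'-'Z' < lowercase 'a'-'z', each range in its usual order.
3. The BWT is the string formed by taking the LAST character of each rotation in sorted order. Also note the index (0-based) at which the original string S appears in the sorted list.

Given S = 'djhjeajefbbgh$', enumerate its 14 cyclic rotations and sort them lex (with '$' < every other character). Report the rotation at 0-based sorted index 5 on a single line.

All 14 rotations (rotation i = S[i:]+S[:i]):
  rot[0] = djhjeajefbbgh$
  rot[1] = jhjeajefbbgh$d
  rot[2] = hjeajefbbgh$dj
  rot[3] = jeajefbbgh$djh
  rot[4] = eajefbbgh$djhj
  rot[5] = ajefbbgh$djhje
  rot[6] = jefbbgh$djhjea
  rot[7] = efbbgh$djhjeaj
  rot[8] = fbbgh$djhjeaje
  rot[9] = bbgh$djhjeajef
  rot[10] = bgh$djhjeajefb
  rot[11] = gh$djhjeajefbb
  rot[12] = h$djhjeajefbbg
  rot[13] = $djhjeajefbbgh
Sorted (with $ < everything):
  sorted[0] = $djhjeajefbbgh
  sorted[1] = ajefbbgh$djhje
  sorted[2] = bbgh$djhjeajef
  sorted[3] = bgh$djhjeajefb
  sorted[4] = djhjeajefbbgh$
  sorted[5] = eajefbbgh$djhj
  sorted[6] = efbbgh$djhjeaj
  sorted[7] = fbbgh$djhjeaje
  sorted[8] = gh$djhjeajefbb
  sorted[9] = h$djhjeajefbbg
  sorted[10] = hjeajefbbgh$dj
  sorted[11] = jeajefbbgh$djh
  sorted[12] = jefbbgh$djhjea
  sorted[13] = jhjeajefbbgh$d
sorted[5] = eajefbbgh$djhj

Answer: eajefbbgh$djhj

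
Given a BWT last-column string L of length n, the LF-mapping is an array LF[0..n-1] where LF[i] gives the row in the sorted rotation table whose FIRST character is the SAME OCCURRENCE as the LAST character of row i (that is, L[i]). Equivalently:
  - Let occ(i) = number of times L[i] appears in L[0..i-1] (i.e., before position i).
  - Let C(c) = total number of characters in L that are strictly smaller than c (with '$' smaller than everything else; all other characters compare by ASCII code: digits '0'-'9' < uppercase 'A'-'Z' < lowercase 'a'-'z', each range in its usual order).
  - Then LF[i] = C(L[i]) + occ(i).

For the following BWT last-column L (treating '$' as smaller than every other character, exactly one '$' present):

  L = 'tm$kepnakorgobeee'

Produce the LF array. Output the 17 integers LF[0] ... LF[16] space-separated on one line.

Answer: 16 10 0 8 3 14 11 1 9 12 15 7 13 2 4 5 6

Derivation:
Char counts: '$':1, 'a':1, 'b':1, 'e':4, 'g':1, 'k':2, 'm':1, 'n':1, 'o':2, 'p':1, 'r':1, 't':1
C (first-col start): C('$')=0, C('a')=1, C('b')=2, C('e')=3, C('g')=7, C('k')=8, C('m')=10, C('n')=11, C('o')=12, C('p')=14, C('r')=15, C('t')=16
L[0]='t': occ=0, LF[0]=C('t')+0=16+0=16
L[1]='m': occ=0, LF[1]=C('m')+0=10+0=10
L[2]='$': occ=0, LF[2]=C('$')+0=0+0=0
L[3]='k': occ=0, LF[3]=C('k')+0=8+0=8
L[4]='e': occ=0, LF[4]=C('e')+0=3+0=3
L[5]='p': occ=0, LF[5]=C('p')+0=14+0=14
L[6]='n': occ=0, LF[6]=C('n')+0=11+0=11
L[7]='a': occ=0, LF[7]=C('a')+0=1+0=1
L[8]='k': occ=1, LF[8]=C('k')+1=8+1=9
L[9]='o': occ=0, LF[9]=C('o')+0=12+0=12
L[10]='r': occ=0, LF[10]=C('r')+0=15+0=15
L[11]='g': occ=0, LF[11]=C('g')+0=7+0=7
L[12]='o': occ=1, LF[12]=C('o')+1=12+1=13
L[13]='b': occ=0, LF[13]=C('b')+0=2+0=2
L[14]='e': occ=1, LF[14]=C('e')+1=3+1=4
L[15]='e': occ=2, LF[15]=C('e')+2=3+2=5
L[16]='e': occ=3, LF[16]=C('e')+3=3+3=6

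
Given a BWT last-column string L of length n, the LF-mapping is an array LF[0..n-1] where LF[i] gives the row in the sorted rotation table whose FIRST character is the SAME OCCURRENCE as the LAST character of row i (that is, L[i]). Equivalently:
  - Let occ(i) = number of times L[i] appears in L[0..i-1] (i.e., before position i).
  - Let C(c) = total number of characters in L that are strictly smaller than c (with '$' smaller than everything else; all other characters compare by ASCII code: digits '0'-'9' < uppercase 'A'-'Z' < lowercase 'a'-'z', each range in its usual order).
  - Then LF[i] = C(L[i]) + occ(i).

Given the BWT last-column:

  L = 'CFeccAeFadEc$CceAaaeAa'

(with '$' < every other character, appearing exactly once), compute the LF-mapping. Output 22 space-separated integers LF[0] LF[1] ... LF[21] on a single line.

Char counts: '$':1, 'A':3, 'C':2, 'E':1, 'F':2, 'a':4, 'c':4, 'd':1, 'e':4
C (first-col start): C('$')=0, C('A')=1, C('C')=4, C('E')=6, C('F')=7, C('a')=9, C('c')=13, C('d')=17, C('e')=18
L[0]='C': occ=0, LF[0]=C('C')+0=4+0=4
L[1]='F': occ=0, LF[1]=C('F')+0=7+0=7
L[2]='e': occ=0, LF[2]=C('e')+0=18+0=18
L[3]='c': occ=0, LF[3]=C('c')+0=13+0=13
L[4]='c': occ=1, LF[4]=C('c')+1=13+1=14
L[5]='A': occ=0, LF[5]=C('A')+0=1+0=1
L[6]='e': occ=1, LF[6]=C('e')+1=18+1=19
L[7]='F': occ=1, LF[7]=C('F')+1=7+1=8
L[8]='a': occ=0, LF[8]=C('a')+0=9+0=9
L[9]='d': occ=0, LF[9]=C('d')+0=17+0=17
L[10]='E': occ=0, LF[10]=C('E')+0=6+0=6
L[11]='c': occ=2, LF[11]=C('c')+2=13+2=15
L[12]='$': occ=0, LF[12]=C('$')+0=0+0=0
L[13]='C': occ=1, LF[13]=C('C')+1=4+1=5
L[14]='c': occ=3, LF[14]=C('c')+3=13+3=16
L[15]='e': occ=2, LF[15]=C('e')+2=18+2=20
L[16]='A': occ=1, LF[16]=C('A')+1=1+1=2
L[17]='a': occ=1, LF[17]=C('a')+1=9+1=10
L[18]='a': occ=2, LF[18]=C('a')+2=9+2=11
L[19]='e': occ=3, LF[19]=C('e')+3=18+3=21
L[20]='A': occ=2, LF[20]=C('A')+2=1+2=3
L[21]='a': occ=3, LF[21]=C('a')+3=9+3=12

Answer: 4 7 18 13 14 1 19 8 9 17 6 15 0 5 16 20 2 10 11 21 3 12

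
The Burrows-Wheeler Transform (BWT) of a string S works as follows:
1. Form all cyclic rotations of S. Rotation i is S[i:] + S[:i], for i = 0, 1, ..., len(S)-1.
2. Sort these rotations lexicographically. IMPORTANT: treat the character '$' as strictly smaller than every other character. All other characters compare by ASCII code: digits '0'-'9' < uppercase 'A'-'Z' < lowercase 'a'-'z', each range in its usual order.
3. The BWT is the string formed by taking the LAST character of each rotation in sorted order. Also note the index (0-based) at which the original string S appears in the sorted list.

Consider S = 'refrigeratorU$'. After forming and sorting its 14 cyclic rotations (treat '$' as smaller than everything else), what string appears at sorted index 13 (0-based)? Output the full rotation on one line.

Answer: torU$refrigera

Derivation:
All 14 rotations (rotation i = S[i:]+S[:i]):
  rot[0] = refrigeratorU$
  rot[1] = efrigeratorU$r
  rot[2] = frigeratorU$re
  rot[3] = rigeratorU$ref
  rot[4] = igeratorU$refr
  rot[5] = geratorU$refri
  rot[6] = eratorU$refrig
  rot[7] = ratorU$refrige
  rot[8] = atorU$refriger
  rot[9] = torU$refrigera
  rot[10] = orU$refrigerat
  rot[11] = rU$refrigerato
  rot[12] = U$refrigerator
  rot[13] = $refrigeratorU
Sorted (with $ < everything):
  sorted[0] = $refrigeratorU
  sorted[1] = U$refrigerator
  sorted[2] = atorU$refriger
  sorted[3] = efrigeratorU$r
  sorted[4] = eratorU$refrig
  sorted[5] = frigeratorU$re
  sorted[6] = geratorU$refri
  sorted[7] = igeratorU$refr
  sorted[8] = orU$refrigerat
  sorted[9] = rU$refrigerato
  sorted[10] = ratorU$refrige
  sorted[11] = refrigeratorU$
  sorted[12] = rigeratorU$ref
  sorted[13] = torU$refrigera
sorted[13] = torU$refrigera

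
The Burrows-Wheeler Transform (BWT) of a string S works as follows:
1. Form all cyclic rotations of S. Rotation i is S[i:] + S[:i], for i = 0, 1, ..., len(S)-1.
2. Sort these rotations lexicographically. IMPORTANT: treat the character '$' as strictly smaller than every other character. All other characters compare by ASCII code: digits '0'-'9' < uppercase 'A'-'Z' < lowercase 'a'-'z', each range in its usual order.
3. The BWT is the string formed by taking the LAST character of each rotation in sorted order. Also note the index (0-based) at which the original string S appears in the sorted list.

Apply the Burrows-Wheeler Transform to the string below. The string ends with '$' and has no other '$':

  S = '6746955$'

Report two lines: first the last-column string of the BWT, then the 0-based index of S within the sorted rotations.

All 8 rotations (rotation i = S[i:]+S[:i]):
  rot[0] = 6746955$
  rot[1] = 746955$6
  rot[2] = 46955$67
  rot[3] = 6955$674
  rot[4] = 955$6746
  rot[5] = 55$67469
  rot[6] = 5$674695
  rot[7] = $6746955
Sorted (with $ < everything):
  sorted[0] = $6746955  (last char: '5')
  sorted[1] = 46955$67  (last char: '7')
  sorted[2] = 5$674695  (last char: '5')
  sorted[3] = 55$67469  (last char: '9')
  sorted[4] = 6746955$  (last char: '$')
  sorted[5] = 6955$674  (last char: '4')
  sorted[6] = 746955$6  (last char: '6')
  sorted[7] = 955$6746  (last char: '6')
Last column: 5759$466
Original string S is at sorted index 4

Answer: 5759$466
4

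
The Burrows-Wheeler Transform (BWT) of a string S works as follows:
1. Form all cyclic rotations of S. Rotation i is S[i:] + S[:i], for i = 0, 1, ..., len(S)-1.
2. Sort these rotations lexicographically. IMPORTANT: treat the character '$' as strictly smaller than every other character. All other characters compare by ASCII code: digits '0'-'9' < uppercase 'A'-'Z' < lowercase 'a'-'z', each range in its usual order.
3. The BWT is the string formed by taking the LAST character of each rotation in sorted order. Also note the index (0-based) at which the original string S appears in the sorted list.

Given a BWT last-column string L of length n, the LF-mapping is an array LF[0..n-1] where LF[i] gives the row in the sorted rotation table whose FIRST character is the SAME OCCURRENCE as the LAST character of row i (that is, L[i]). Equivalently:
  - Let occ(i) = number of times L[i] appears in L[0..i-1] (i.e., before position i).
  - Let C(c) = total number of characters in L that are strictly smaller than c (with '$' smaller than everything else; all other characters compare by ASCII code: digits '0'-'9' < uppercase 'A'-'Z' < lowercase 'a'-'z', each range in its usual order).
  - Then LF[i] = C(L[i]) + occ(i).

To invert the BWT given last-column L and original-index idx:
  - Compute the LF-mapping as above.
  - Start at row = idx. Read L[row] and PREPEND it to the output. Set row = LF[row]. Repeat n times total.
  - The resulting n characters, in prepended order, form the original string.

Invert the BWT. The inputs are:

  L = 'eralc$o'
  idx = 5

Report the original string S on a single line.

Answer: oracle$

Derivation:
LF mapping: 3 6 1 4 2 0 5
Walk LF starting at row 5, prepending L[row]:
  step 1: row=5, L[5]='$', prepend. Next row=LF[5]=0
  step 2: row=0, L[0]='e', prepend. Next row=LF[0]=3
  step 3: row=3, L[3]='l', prepend. Next row=LF[3]=4
  step 4: row=4, L[4]='c', prepend. Next row=LF[4]=2
  step 5: row=2, L[2]='a', prepend. Next row=LF[2]=1
  step 6: row=1, L[1]='r', prepend. Next row=LF[1]=6
  step 7: row=6, L[6]='o', prepend. Next row=LF[6]=5
Reversed output: oracle$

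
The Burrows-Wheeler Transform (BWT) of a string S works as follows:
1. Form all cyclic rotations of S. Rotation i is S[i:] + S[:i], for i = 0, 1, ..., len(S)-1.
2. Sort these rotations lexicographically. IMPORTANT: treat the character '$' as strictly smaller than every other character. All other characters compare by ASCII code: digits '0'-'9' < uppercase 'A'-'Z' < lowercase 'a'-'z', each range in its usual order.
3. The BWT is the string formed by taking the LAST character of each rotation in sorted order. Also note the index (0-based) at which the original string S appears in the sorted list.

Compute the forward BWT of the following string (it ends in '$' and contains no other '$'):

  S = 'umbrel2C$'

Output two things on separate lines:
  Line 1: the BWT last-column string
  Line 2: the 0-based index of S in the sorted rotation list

Answer: Cl2mreub$
8

Derivation:
All 9 rotations (rotation i = S[i:]+S[:i]):
  rot[0] = umbrel2C$
  rot[1] = mbrel2C$u
  rot[2] = brel2C$um
  rot[3] = rel2C$umb
  rot[4] = el2C$umbr
  rot[5] = l2C$umbre
  rot[6] = 2C$umbrel
  rot[7] = C$umbrel2
  rot[8] = $umbrel2C
Sorted (with $ < everything):
  sorted[0] = $umbrel2C  (last char: 'C')
  sorted[1] = 2C$umbrel  (last char: 'l')
  sorted[2] = C$umbrel2  (last char: '2')
  sorted[3] = brel2C$um  (last char: 'm')
  sorted[4] = el2C$umbr  (last char: 'r')
  sorted[5] = l2C$umbre  (last char: 'e')
  sorted[6] = mbrel2C$u  (last char: 'u')
  sorted[7] = rel2C$umb  (last char: 'b')
  sorted[8] = umbrel2C$  (last char: '$')
Last column: Cl2mreub$
Original string S is at sorted index 8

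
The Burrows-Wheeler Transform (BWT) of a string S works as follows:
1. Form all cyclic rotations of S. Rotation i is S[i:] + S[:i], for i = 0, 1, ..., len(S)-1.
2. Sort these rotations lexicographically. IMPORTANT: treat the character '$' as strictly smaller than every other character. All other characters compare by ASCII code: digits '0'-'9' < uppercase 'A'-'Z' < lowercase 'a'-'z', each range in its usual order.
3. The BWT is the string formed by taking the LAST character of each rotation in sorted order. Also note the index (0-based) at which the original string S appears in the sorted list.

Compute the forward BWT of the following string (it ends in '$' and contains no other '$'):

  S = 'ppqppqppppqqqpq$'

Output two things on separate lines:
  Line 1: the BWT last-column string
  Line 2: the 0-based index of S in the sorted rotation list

All 16 rotations (rotation i = S[i:]+S[:i]):
  rot[0] = ppqppqppppqqqpq$
  rot[1] = pqppqppppqqqpq$p
  rot[2] = qppqppppqqqpq$pp
  rot[3] = ppqppppqqqpq$ppq
  rot[4] = pqppppqqqpq$ppqp
  rot[5] = qppppqqqpq$ppqpp
  rot[6] = ppppqqqpq$ppqppq
  rot[7] = pppqqqpq$ppqppqp
  rot[8] = ppqqqpq$ppqppqpp
  rot[9] = pqqqpq$ppqppqppp
  rot[10] = qqqpq$ppqppqpppp
  rot[11] = qqpq$ppqppqppppq
  rot[12] = qpq$ppqppqppppqq
  rot[13] = pq$ppqppqppppqqq
  rot[14] = q$ppqppqppppqqqp
  rot[15] = $ppqppqppppqqqpq
Sorted (with $ < everything):
  sorted[0] = $ppqppqppppqqqpq  (last char: 'q')
  sorted[1] = ppppqqqpq$ppqppq  (last char: 'q')
  sorted[2] = pppqqqpq$ppqppqp  (last char: 'p')
  sorted[3] = ppqppppqqqpq$ppq  (last char: 'q')
  sorted[4] = ppqppqppppqqqpq$  (last char: '$')
  sorted[5] = ppqqqpq$ppqppqpp  (last char: 'p')
  sorted[6] = pq$ppqppqppppqqq  (last char: 'q')
  sorted[7] = pqppppqqqpq$ppqp  (last char: 'p')
  sorted[8] = pqppqppppqqqpq$p  (last char: 'p')
  sorted[9] = pqqqpq$ppqppqppp  (last char: 'p')
  sorted[10] = q$ppqppqppppqqqp  (last char: 'p')
  sorted[11] = qppppqqqpq$ppqpp  (last char: 'p')
  sorted[12] = qppqppppqqqpq$pp  (last char: 'p')
  sorted[13] = qpq$ppqppqppppqq  (last char: 'q')
  sorted[14] = qqpq$ppqppqppppq  (last char: 'q')
  sorted[15] = qqqpq$ppqppqpppp  (last char: 'p')
Last column: qqpq$pqppppppqqp
Original string S is at sorted index 4

Answer: qqpq$pqppppppqqp
4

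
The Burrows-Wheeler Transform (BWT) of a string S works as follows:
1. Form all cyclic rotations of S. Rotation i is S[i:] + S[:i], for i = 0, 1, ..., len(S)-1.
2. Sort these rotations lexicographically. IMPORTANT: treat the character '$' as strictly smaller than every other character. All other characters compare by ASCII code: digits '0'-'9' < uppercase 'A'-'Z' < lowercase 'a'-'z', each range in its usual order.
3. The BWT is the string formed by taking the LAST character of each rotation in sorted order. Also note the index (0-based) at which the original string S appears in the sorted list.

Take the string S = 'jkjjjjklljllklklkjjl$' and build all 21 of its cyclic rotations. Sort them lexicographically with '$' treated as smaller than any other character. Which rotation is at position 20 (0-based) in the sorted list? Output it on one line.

All 21 rotations (rotation i = S[i:]+S[:i]):
  rot[0] = jkjjjjklljllklklkjjl$
  rot[1] = kjjjjklljllklklkjjl$j
  rot[2] = jjjjklljllklklkjjl$jk
  rot[3] = jjjklljllklklkjjl$jkj
  rot[4] = jjklljllklklkjjl$jkjj
  rot[5] = jklljllklklkjjl$jkjjj
  rot[6] = klljllklklkjjl$jkjjjj
  rot[7] = lljllklklkjjl$jkjjjjk
  rot[8] = ljllklklkjjl$jkjjjjkl
  rot[9] = jllklklkjjl$jkjjjjkll
  rot[10] = llklklkjjl$jkjjjjkllj
  rot[11] = lklklkjjl$jkjjjjklljl
  rot[12] = klklkjjl$jkjjjjklljll
  rot[13] = lklkjjl$jkjjjjklljllk
  rot[14] = klkjjl$jkjjjjklljllkl
  rot[15] = lkjjl$jkjjjjklljllklk
  rot[16] = kjjl$jkjjjjklljllklkl
  rot[17] = jjl$jkjjjjklljllklklk
  rot[18] = jl$jkjjjjklljllklklkj
  rot[19] = l$jkjjjjklljllklklkjj
  rot[20] = $jkjjjjklljllklklkjjl
Sorted (with $ < everything):
  sorted[0] = $jkjjjjklljllklklkjjl
  sorted[1] = jjjjklljllklklkjjl$jk
  sorted[2] = jjjklljllklklkjjl$jkj
  sorted[3] = jjklljllklklkjjl$jkjj
  sorted[4] = jjl$jkjjjjklljllklklk
  sorted[5] = jkjjjjklljllklklkjjl$
  sorted[6] = jklljllklklkjjl$jkjjj
  sorted[7] = jl$jkjjjjklljllklklkj
  sorted[8] = jllklklkjjl$jkjjjjkll
  sorted[9] = kjjjjklljllklklkjjl$j
  sorted[10] = kjjl$jkjjjjklljllklkl
  sorted[11] = klkjjl$jkjjjjklljllkl
  sorted[12] = klklkjjl$jkjjjjklljll
  sorted[13] = klljllklklkjjl$jkjjjj
  sorted[14] = l$jkjjjjklljllklklkjj
  sorted[15] = ljllklklkjjl$jkjjjjkl
  sorted[16] = lkjjl$jkjjjjklljllklk
  sorted[17] = lklkjjl$jkjjjjklljllk
  sorted[18] = lklklkjjl$jkjjjjklljl
  sorted[19] = lljllklklkjjl$jkjjjjk
  sorted[20] = llklklkjjl$jkjjjjkllj
sorted[20] = llklklkjjl$jkjjjjkllj

Answer: llklklkjjl$jkjjjjkllj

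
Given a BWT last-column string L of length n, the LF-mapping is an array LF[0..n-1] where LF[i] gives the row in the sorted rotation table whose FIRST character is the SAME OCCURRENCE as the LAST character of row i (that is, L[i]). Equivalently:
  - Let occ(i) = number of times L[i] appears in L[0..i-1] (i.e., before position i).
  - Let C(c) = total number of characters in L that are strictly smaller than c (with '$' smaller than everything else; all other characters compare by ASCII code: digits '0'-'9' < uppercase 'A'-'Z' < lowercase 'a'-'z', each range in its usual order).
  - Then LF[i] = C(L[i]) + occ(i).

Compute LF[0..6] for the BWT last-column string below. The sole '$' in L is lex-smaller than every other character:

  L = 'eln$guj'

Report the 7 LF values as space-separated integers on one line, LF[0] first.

Answer: 1 4 5 0 2 6 3

Derivation:
Char counts: '$':1, 'e':1, 'g':1, 'j':1, 'l':1, 'n':1, 'u':1
C (first-col start): C('$')=0, C('e')=1, C('g')=2, C('j')=3, C('l')=4, C('n')=5, C('u')=6
L[0]='e': occ=0, LF[0]=C('e')+0=1+0=1
L[1]='l': occ=0, LF[1]=C('l')+0=4+0=4
L[2]='n': occ=0, LF[2]=C('n')+0=5+0=5
L[3]='$': occ=0, LF[3]=C('$')+0=0+0=0
L[4]='g': occ=0, LF[4]=C('g')+0=2+0=2
L[5]='u': occ=0, LF[5]=C('u')+0=6+0=6
L[6]='j': occ=0, LF[6]=C('j')+0=3+0=3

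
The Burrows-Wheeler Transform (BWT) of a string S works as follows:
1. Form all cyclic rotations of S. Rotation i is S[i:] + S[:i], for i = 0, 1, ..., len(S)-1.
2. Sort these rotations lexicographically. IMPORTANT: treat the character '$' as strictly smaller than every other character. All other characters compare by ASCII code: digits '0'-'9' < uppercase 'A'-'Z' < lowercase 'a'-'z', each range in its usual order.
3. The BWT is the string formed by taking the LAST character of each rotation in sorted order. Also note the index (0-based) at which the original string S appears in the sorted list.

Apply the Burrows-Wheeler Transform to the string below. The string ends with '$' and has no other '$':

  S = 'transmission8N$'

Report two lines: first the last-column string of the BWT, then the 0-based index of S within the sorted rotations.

All 15 rotations (rotation i = S[i:]+S[:i]):
  rot[0] = transmission8N$
  rot[1] = ransmission8N$t
  rot[2] = ansmission8N$tr
  rot[3] = nsmission8N$tra
  rot[4] = smission8N$tran
  rot[5] = mission8N$trans
  rot[6] = ission8N$transm
  rot[7] = ssion8N$transmi
  rot[8] = sion8N$transmis
  rot[9] = ion8N$transmiss
  rot[10] = on8N$transmissi
  rot[11] = n8N$transmissio
  rot[12] = 8N$transmission
  rot[13] = N$transmission8
  rot[14] = $transmission8N
Sorted (with $ < everything):
  sorted[0] = $transmission8N  (last char: 'N')
  sorted[1] = 8N$transmission  (last char: 'n')
  sorted[2] = N$transmission8  (last char: '8')
  sorted[3] = ansmission8N$tr  (last char: 'r')
  sorted[4] = ion8N$transmiss  (last char: 's')
  sorted[5] = ission8N$transm  (last char: 'm')
  sorted[6] = mission8N$trans  (last char: 's')
  sorted[7] = n8N$transmissio  (last char: 'o')
  sorted[8] = nsmission8N$tra  (last char: 'a')
  sorted[9] = on8N$transmissi  (last char: 'i')
  sorted[10] = ransmission8N$t  (last char: 't')
  sorted[11] = sion8N$transmis  (last char: 's')
  sorted[12] = smission8N$tran  (last char: 'n')
  sorted[13] = ssion8N$transmi  (last char: 'i')
  sorted[14] = transmission8N$  (last char: '$')
Last column: Nn8rsmsoaitsni$
Original string S is at sorted index 14

Answer: Nn8rsmsoaitsni$
14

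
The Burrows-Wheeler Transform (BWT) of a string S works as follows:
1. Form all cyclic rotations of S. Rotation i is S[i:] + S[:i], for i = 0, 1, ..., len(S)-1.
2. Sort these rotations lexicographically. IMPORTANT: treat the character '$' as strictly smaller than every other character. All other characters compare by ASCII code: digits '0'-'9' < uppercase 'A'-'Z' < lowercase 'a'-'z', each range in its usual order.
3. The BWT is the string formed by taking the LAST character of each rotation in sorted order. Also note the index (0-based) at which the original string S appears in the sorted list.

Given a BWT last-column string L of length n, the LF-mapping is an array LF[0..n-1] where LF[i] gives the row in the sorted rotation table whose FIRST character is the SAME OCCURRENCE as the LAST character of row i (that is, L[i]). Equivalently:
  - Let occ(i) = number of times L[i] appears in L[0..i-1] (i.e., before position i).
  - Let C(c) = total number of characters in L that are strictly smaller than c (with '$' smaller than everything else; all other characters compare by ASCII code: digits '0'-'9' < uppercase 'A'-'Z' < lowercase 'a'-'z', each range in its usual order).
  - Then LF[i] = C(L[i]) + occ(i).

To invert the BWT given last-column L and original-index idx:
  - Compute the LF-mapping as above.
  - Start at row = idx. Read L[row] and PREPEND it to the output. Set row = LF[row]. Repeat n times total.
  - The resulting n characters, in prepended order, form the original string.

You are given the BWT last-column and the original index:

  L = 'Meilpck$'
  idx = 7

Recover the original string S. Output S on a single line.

LF mapping: 1 3 4 6 7 2 5 0
Walk LF starting at row 7, prepending L[row]:
  step 1: row=7, L[7]='$', prepend. Next row=LF[7]=0
  step 2: row=0, L[0]='M', prepend. Next row=LF[0]=1
  step 3: row=1, L[1]='e', prepend. Next row=LF[1]=3
  step 4: row=3, L[3]='l', prepend. Next row=LF[3]=6
  step 5: row=6, L[6]='k', prepend. Next row=LF[6]=5
  step 6: row=5, L[5]='c', prepend. Next row=LF[5]=2
  step 7: row=2, L[2]='i', prepend. Next row=LF[2]=4
  step 8: row=4, L[4]='p', prepend. Next row=LF[4]=7
Reversed output: pickleM$

Answer: pickleM$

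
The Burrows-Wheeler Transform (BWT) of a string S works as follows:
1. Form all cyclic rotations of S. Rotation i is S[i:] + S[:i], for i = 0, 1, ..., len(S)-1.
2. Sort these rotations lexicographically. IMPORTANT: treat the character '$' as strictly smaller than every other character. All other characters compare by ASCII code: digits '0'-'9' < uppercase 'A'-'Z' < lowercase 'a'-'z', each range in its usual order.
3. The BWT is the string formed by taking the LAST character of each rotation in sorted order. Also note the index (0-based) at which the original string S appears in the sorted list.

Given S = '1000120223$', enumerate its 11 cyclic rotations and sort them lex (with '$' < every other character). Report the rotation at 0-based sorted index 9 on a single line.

All 11 rotations (rotation i = S[i:]+S[:i]):
  rot[0] = 1000120223$
  rot[1] = 000120223$1
  rot[2] = 00120223$10
  rot[3] = 0120223$100
  rot[4] = 120223$1000
  rot[5] = 20223$10001
  rot[6] = 0223$100012
  rot[7] = 223$1000120
  rot[8] = 23$10001202
  rot[9] = 3$100012022
  rot[10] = $1000120223
Sorted (with $ < everything):
  sorted[0] = $1000120223
  sorted[1] = 000120223$1
  sorted[2] = 00120223$10
  sorted[3] = 0120223$100
  sorted[4] = 0223$100012
  sorted[5] = 1000120223$
  sorted[6] = 120223$1000
  sorted[7] = 20223$10001
  sorted[8] = 223$1000120
  sorted[9] = 23$10001202
  sorted[10] = 3$100012022
sorted[9] = 23$10001202

Answer: 23$10001202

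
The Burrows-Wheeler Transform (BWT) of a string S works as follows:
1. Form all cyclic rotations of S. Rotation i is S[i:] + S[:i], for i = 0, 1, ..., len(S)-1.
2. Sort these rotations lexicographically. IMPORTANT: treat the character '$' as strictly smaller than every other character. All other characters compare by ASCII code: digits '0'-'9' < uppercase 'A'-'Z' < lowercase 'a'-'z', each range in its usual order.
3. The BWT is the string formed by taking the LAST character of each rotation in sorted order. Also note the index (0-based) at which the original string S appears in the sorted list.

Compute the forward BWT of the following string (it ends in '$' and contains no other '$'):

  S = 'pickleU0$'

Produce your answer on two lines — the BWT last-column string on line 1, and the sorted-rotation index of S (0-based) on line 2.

Answer: 0Ueilpck$
8

Derivation:
All 9 rotations (rotation i = S[i:]+S[:i]):
  rot[0] = pickleU0$
  rot[1] = ickleU0$p
  rot[2] = ckleU0$pi
  rot[3] = kleU0$pic
  rot[4] = leU0$pick
  rot[5] = eU0$pickl
  rot[6] = U0$pickle
  rot[7] = 0$pickleU
  rot[8] = $pickleU0
Sorted (with $ < everything):
  sorted[0] = $pickleU0  (last char: '0')
  sorted[1] = 0$pickleU  (last char: 'U')
  sorted[2] = U0$pickle  (last char: 'e')
  sorted[3] = ckleU0$pi  (last char: 'i')
  sorted[4] = eU0$pickl  (last char: 'l')
  sorted[5] = ickleU0$p  (last char: 'p')
  sorted[6] = kleU0$pic  (last char: 'c')
  sorted[7] = leU0$pick  (last char: 'k')
  sorted[8] = pickleU0$  (last char: '$')
Last column: 0Ueilpck$
Original string S is at sorted index 8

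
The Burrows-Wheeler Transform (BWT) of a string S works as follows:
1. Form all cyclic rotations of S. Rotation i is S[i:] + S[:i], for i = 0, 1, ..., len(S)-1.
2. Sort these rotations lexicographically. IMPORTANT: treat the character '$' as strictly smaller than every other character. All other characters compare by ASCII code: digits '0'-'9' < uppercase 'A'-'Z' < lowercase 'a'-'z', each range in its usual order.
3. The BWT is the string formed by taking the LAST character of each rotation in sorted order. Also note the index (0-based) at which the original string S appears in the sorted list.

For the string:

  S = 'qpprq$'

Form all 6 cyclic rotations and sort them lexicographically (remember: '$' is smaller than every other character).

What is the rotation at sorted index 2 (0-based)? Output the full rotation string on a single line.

All 6 rotations (rotation i = S[i:]+S[:i]):
  rot[0] = qpprq$
  rot[1] = pprq$q
  rot[2] = prq$qp
  rot[3] = rq$qpp
  rot[4] = q$qppr
  rot[5] = $qpprq
Sorted (with $ < everything):
  sorted[0] = $qpprq
  sorted[1] = pprq$q
  sorted[2] = prq$qp
  sorted[3] = q$qppr
  sorted[4] = qpprq$
  sorted[5] = rq$qpp
sorted[2] = prq$qp

Answer: prq$qp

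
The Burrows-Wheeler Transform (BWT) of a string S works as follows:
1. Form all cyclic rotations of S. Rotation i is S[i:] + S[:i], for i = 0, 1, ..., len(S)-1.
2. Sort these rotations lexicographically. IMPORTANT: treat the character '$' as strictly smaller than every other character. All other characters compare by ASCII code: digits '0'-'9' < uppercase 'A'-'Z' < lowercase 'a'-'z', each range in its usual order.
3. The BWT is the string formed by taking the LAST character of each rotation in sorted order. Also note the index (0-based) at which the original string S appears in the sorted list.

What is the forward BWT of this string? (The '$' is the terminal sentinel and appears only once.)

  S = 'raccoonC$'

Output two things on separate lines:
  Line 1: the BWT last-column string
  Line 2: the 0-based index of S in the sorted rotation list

All 9 rotations (rotation i = S[i:]+S[:i]):
  rot[0] = raccoonC$
  rot[1] = accoonC$r
  rot[2] = ccoonC$ra
  rot[3] = coonC$rac
  rot[4] = oonC$racc
  rot[5] = onC$racco
  rot[6] = nC$raccoo
  rot[7] = C$raccoon
  rot[8] = $raccoonC
Sorted (with $ < everything):
  sorted[0] = $raccoonC  (last char: 'C')
  sorted[1] = C$raccoon  (last char: 'n')
  sorted[2] = accoonC$r  (last char: 'r')
  sorted[3] = ccoonC$ra  (last char: 'a')
  sorted[4] = coonC$rac  (last char: 'c')
  sorted[5] = nC$raccoo  (last char: 'o')
  sorted[6] = onC$racco  (last char: 'o')
  sorted[7] = oonC$racc  (last char: 'c')
  sorted[8] = raccoonC$  (last char: '$')
Last column: Cnracooc$
Original string S is at sorted index 8

Answer: Cnracooc$
8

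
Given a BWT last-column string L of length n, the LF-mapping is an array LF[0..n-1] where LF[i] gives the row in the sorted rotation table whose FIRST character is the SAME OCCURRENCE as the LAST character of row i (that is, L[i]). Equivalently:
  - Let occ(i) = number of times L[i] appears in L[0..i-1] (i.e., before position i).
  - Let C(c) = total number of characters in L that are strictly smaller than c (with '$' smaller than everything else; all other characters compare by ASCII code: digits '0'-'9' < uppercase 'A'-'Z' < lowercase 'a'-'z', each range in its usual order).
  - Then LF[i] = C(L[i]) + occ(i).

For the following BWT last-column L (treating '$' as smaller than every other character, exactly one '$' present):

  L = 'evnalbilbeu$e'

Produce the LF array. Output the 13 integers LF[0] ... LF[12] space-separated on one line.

Char counts: '$':1, 'a':1, 'b':2, 'e':3, 'i':1, 'l':2, 'n':1, 'u':1, 'v':1
C (first-col start): C('$')=0, C('a')=1, C('b')=2, C('e')=4, C('i')=7, C('l')=8, C('n')=10, C('u')=11, C('v')=12
L[0]='e': occ=0, LF[0]=C('e')+0=4+0=4
L[1]='v': occ=0, LF[1]=C('v')+0=12+0=12
L[2]='n': occ=0, LF[2]=C('n')+0=10+0=10
L[3]='a': occ=0, LF[3]=C('a')+0=1+0=1
L[4]='l': occ=0, LF[4]=C('l')+0=8+0=8
L[5]='b': occ=0, LF[5]=C('b')+0=2+0=2
L[6]='i': occ=0, LF[6]=C('i')+0=7+0=7
L[7]='l': occ=1, LF[7]=C('l')+1=8+1=9
L[8]='b': occ=1, LF[8]=C('b')+1=2+1=3
L[9]='e': occ=1, LF[9]=C('e')+1=4+1=5
L[10]='u': occ=0, LF[10]=C('u')+0=11+0=11
L[11]='$': occ=0, LF[11]=C('$')+0=0+0=0
L[12]='e': occ=2, LF[12]=C('e')+2=4+2=6

Answer: 4 12 10 1 8 2 7 9 3 5 11 0 6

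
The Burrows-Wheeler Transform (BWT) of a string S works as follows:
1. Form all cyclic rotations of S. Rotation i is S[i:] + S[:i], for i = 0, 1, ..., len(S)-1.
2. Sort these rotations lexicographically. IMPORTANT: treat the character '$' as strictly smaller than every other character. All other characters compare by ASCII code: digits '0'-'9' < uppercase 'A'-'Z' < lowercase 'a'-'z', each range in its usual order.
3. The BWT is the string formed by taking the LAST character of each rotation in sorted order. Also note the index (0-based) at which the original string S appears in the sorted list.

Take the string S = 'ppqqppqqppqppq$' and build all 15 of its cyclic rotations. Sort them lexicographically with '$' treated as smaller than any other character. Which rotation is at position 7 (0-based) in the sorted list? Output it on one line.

Answer: pqqppqppq$ppqqp

Derivation:
All 15 rotations (rotation i = S[i:]+S[:i]):
  rot[0] = ppqqppqqppqppq$
  rot[1] = pqqppqqppqppq$p
  rot[2] = qqppqqppqppq$pp
  rot[3] = qppqqppqppq$ppq
  rot[4] = ppqqppqppq$ppqq
  rot[5] = pqqppqppq$ppqqp
  rot[6] = qqppqppq$ppqqpp
  rot[7] = qppqppq$ppqqppq
  rot[8] = ppqppq$ppqqppqq
  rot[9] = pqppq$ppqqppqqp
  rot[10] = qppq$ppqqppqqpp
  rot[11] = ppq$ppqqppqqppq
  rot[12] = pq$ppqqppqqppqp
  rot[13] = q$ppqqppqqppqpp
  rot[14] = $ppqqppqqppqppq
Sorted (with $ < everything):
  sorted[0] = $ppqqppqqppqppq
  sorted[1] = ppq$ppqqppqqppq
  sorted[2] = ppqppq$ppqqppqq
  sorted[3] = ppqqppqppq$ppqq
  sorted[4] = ppqqppqqppqppq$
  sorted[5] = pq$ppqqppqqppqp
  sorted[6] = pqppq$ppqqppqqp
  sorted[7] = pqqppqppq$ppqqp
  sorted[8] = pqqppqqppqppq$p
  sorted[9] = q$ppqqppqqppqpp
  sorted[10] = qppq$ppqqppqqpp
  sorted[11] = qppqppq$ppqqppq
  sorted[12] = qppqqppqppq$ppq
  sorted[13] = qqppqppq$ppqqpp
  sorted[14] = qqppqqppqppq$pp
sorted[7] = pqqppqppq$ppqqp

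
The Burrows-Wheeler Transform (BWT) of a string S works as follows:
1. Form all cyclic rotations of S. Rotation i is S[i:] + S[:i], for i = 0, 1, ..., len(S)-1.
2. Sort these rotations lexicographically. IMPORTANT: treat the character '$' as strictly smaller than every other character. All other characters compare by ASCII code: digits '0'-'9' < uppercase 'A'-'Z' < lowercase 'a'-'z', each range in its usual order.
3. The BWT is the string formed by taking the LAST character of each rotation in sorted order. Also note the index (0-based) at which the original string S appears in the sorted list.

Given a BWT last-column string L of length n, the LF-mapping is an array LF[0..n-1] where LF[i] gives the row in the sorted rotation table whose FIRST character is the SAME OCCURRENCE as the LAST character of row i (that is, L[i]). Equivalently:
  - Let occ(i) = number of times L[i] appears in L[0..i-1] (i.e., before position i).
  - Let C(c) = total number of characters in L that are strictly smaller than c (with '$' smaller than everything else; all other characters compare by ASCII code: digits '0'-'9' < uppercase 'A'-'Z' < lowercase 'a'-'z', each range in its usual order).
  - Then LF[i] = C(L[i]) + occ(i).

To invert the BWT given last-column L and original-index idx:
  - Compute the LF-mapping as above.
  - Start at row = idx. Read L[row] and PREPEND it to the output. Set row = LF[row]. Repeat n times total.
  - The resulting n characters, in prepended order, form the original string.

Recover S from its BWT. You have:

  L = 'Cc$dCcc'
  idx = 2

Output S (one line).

Answer: CccdcC$

Derivation:
LF mapping: 1 3 0 6 2 4 5
Walk LF starting at row 2, prepending L[row]:
  step 1: row=2, L[2]='$', prepend. Next row=LF[2]=0
  step 2: row=0, L[0]='C', prepend. Next row=LF[0]=1
  step 3: row=1, L[1]='c', prepend. Next row=LF[1]=3
  step 4: row=3, L[3]='d', prepend. Next row=LF[3]=6
  step 5: row=6, L[6]='c', prepend. Next row=LF[6]=5
  step 6: row=5, L[5]='c', prepend. Next row=LF[5]=4
  step 7: row=4, L[4]='C', prepend. Next row=LF[4]=2
Reversed output: CccdcC$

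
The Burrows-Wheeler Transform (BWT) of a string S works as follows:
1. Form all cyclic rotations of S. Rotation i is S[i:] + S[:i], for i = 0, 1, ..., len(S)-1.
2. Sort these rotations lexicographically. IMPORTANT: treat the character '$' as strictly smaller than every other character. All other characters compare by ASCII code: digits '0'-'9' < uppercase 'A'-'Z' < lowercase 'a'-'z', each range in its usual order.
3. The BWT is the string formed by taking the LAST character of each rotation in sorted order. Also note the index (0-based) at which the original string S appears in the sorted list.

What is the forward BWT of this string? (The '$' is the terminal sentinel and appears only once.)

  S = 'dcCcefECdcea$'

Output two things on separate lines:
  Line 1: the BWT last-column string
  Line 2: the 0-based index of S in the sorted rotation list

All 13 rotations (rotation i = S[i:]+S[:i]):
  rot[0] = dcCcefECdcea$
  rot[1] = cCcefECdcea$d
  rot[2] = CcefECdcea$dc
  rot[3] = cefECdcea$dcC
  rot[4] = efECdcea$dcCc
  rot[5] = fECdcea$dcCce
  rot[6] = ECdcea$dcCcef
  rot[7] = Cdcea$dcCcefE
  rot[8] = dcea$dcCcefEC
  rot[9] = cea$dcCcefECd
  rot[10] = ea$dcCcefECdc
  rot[11] = a$dcCcefECdce
  rot[12] = $dcCcefECdcea
Sorted (with $ < everything):
  sorted[0] = $dcCcefECdcea  (last char: 'a')
  sorted[1] = CcefECdcea$dc  (last char: 'c')
  sorted[2] = Cdcea$dcCcefE  (last char: 'E')
  sorted[3] = ECdcea$dcCcef  (last char: 'f')
  sorted[4] = a$dcCcefECdce  (last char: 'e')
  sorted[5] = cCcefECdcea$d  (last char: 'd')
  sorted[6] = cea$dcCcefECd  (last char: 'd')
  sorted[7] = cefECdcea$dcC  (last char: 'C')
  sorted[8] = dcCcefECdcea$  (last char: '$')
  sorted[9] = dcea$dcCcefEC  (last char: 'C')
  sorted[10] = ea$dcCcefECdc  (last char: 'c')
  sorted[11] = efECdcea$dcCc  (last char: 'c')
  sorted[12] = fECdcea$dcCce  (last char: 'e')
Last column: acEfeddC$Ccce
Original string S is at sorted index 8

Answer: acEfeddC$Ccce
8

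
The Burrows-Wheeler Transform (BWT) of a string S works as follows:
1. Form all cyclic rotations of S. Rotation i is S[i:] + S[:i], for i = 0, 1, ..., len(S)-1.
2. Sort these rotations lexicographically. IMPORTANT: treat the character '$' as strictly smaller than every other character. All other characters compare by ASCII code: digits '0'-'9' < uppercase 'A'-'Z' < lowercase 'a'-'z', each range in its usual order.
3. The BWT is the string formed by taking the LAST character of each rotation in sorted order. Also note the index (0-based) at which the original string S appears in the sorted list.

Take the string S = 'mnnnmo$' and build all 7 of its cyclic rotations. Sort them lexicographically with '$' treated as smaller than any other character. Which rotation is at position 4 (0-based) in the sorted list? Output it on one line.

Answer: nnmo$mn

Derivation:
All 7 rotations (rotation i = S[i:]+S[:i]):
  rot[0] = mnnnmo$
  rot[1] = nnnmo$m
  rot[2] = nnmo$mn
  rot[3] = nmo$mnn
  rot[4] = mo$mnnn
  rot[5] = o$mnnnm
  rot[6] = $mnnnmo
Sorted (with $ < everything):
  sorted[0] = $mnnnmo
  sorted[1] = mnnnmo$
  sorted[2] = mo$mnnn
  sorted[3] = nmo$mnn
  sorted[4] = nnmo$mn
  sorted[5] = nnnmo$m
  sorted[6] = o$mnnnm
sorted[4] = nnmo$mn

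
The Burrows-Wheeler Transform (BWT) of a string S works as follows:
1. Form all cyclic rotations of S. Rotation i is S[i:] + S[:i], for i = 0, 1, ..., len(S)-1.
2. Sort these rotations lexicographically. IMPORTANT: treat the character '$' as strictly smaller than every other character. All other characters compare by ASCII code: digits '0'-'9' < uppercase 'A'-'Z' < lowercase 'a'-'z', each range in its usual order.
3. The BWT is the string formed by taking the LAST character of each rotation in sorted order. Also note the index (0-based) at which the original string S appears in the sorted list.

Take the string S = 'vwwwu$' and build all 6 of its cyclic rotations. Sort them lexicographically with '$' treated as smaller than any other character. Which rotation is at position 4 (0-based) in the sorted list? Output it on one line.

Answer: wwu$vw

Derivation:
All 6 rotations (rotation i = S[i:]+S[:i]):
  rot[0] = vwwwu$
  rot[1] = wwwu$v
  rot[2] = wwu$vw
  rot[3] = wu$vww
  rot[4] = u$vwww
  rot[5] = $vwwwu
Sorted (with $ < everything):
  sorted[0] = $vwwwu
  sorted[1] = u$vwww
  sorted[2] = vwwwu$
  sorted[3] = wu$vww
  sorted[4] = wwu$vw
  sorted[5] = wwwu$v
sorted[4] = wwu$vw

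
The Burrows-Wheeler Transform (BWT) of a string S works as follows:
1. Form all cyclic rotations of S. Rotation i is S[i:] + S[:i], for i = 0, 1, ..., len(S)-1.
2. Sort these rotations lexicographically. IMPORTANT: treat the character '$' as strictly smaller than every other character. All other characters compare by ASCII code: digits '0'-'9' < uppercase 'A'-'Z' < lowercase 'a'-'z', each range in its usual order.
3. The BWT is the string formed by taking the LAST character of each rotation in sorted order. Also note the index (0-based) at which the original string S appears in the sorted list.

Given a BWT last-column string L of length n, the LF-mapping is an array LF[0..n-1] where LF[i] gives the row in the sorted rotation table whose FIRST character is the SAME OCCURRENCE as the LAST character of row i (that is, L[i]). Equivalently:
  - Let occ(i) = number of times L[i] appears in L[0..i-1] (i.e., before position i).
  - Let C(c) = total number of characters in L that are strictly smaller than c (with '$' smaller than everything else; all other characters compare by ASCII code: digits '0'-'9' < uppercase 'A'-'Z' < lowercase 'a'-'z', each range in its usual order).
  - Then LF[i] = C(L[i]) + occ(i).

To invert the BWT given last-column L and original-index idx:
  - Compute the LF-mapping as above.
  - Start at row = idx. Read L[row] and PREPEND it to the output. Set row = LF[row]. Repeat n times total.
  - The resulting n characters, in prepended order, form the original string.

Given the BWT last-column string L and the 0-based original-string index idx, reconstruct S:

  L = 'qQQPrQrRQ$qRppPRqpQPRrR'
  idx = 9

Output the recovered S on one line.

LF mapping: 17 4 5 1 20 6 21 9 7 0 18 10 14 15 2 11 19 16 8 3 12 22 13
Walk LF starting at row 9, prepending L[row]:
  step 1: row=9, L[9]='$', prepend. Next row=LF[9]=0
  step 2: row=0, L[0]='q', prepend. Next row=LF[0]=17
  step 3: row=17, L[17]='p', prepend. Next row=LF[17]=16
  step 4: row=16, L[16]='q', prepend. Next row=LF[16]=19
  step 5: row=19, L[19]='P', prepend. Next row=LF[19]=3
  step 6: row=3, L[3]='P', prepend. Next row=LF[3]=1
  step 7: row=1, L[1]='Q', prepend. Next row=LF[1]=4
  step 8: row=4, L[4]='r', prepend. Next row=LF[4]=20
  step 9: row=20, L[20]='R', prepend. Next row=LF[20]=12
  step 10: row=12, L[12]='p', prepend. Next row=LF[12]=14
  step 11: row=14, L[14]='P', prepend. Next row=LF[14]=2
  step 12: row=2, L[2]='Q', prepend. Next row=LF[2]=5
  step 13: row=5, L[5]='Q', prepend. Next row=LF[5]=6
  step 14: row=6, L[6]='r', prepend. Next row=LF[6]=21
  step 15: row=21, L[21]='r', prepend. Next row=LF[21]=22
  step 16: row=22, L[22]='R', prepend. Next row=LF[22]=13
  step 17: row=13, L[13]='p', prepend. Next row=LF[13]=15
  step 18: row=15, L[15]='R', prepend. Next row=LF[15]=11
  step 19: row=11, L[11]='R', prepend. Next row=LF[11]=10
  step 20: row=10, L[10]='q', prepend. Next row=LF[10]=18
  step 21: row=18, L[18]='Q', prepend. Next row=LF[18]=8
  step 22: row=8, L[8]='Q', prepend. Next row=LF[8]=7
  step 23: row=7, L[7]='R', prepend. Next row=LF[7]=9
Reversed output: RQQqRRpRrrQQPpRrQPPqpq$

Answer: RQQqRRpRrrQQPpRrQPPqpq$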